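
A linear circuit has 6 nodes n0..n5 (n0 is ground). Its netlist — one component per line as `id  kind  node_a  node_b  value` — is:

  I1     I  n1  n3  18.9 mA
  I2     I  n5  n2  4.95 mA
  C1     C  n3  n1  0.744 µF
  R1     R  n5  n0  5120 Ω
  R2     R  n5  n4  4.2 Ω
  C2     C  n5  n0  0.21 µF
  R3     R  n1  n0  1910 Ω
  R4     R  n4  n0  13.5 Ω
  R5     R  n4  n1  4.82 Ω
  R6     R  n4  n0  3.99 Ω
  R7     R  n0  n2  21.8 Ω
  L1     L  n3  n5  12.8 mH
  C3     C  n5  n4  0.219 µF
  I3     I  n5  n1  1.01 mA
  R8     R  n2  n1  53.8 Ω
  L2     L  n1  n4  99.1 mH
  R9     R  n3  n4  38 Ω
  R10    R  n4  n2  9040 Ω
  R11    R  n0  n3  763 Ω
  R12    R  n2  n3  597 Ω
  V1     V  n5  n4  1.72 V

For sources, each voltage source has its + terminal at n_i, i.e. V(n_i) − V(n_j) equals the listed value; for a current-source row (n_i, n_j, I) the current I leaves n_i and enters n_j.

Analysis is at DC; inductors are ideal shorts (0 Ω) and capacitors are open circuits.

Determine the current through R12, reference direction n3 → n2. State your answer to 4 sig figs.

Apply KCL at each of the 5 non-ground nodes and solve the resulting linear system.
Node n1: branches {I1, C1, R3, R5, I3, R8, L2} → V_1 = -0.02351
Node n2: branches {I2, R7, R8, R10, R12} → V_2 = 0.1110
Node n3: branches {I1, C1, L1, R9, R11, R12} → V_3 = 1.696
Node n4: branches {R2, R4, R5, R6, C3, L2, R9, R10, V1} → V_4 = -0.02351
Node n5: branches {I2, R1, R2, C2, L1, C3, I3, V1} → V_5 = 1.696
Source currents: i(L1)=-0.03124, i(L2)=-0.01538, i(V1)=-0.4471

0.002656 A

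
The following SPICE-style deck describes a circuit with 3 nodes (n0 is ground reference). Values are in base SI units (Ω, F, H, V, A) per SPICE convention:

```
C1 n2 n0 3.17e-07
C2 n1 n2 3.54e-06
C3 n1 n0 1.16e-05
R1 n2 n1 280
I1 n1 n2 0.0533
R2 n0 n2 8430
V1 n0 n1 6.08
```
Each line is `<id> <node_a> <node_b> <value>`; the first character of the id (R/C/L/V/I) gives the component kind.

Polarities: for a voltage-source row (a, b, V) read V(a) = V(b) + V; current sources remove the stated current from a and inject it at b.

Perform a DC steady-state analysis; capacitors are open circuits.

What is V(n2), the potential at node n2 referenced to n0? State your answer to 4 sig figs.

Apply KCL at each of the 2 non-ground nodes and solve the resulting linear system.
Node n1: branches {C2, C3, R1, I1, V1} → V_1 = -6.080
Node n2: branches {C1, C2, R1, I1, R2} → V_2 = 8.560
Source currents: i(V1)=0.001015

8.560 V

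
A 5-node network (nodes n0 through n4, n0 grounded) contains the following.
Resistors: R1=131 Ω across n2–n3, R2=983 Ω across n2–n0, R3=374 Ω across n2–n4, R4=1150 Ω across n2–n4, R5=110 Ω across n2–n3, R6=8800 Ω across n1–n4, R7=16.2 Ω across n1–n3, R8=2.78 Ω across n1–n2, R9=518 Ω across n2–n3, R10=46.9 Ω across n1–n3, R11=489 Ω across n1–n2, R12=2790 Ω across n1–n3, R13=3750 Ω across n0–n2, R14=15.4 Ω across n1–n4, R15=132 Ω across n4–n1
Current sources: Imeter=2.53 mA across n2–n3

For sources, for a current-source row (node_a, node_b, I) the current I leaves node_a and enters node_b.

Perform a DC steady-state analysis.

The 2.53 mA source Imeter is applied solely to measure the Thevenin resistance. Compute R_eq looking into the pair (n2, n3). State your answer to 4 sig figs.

MNA unknowns: 4 node voltages V₁..V_4
R1: Y=0.007634 on G[2,3]
R2: Y=0.001017 on G[2,0]
R3: Y=0.002674 on G[2,4]
R4: Y=0.0008696 on G[2,4]
R5: Y=0.009091 on G[2,3]
R6: Y=0.0001136 on G[1,4]
R7: Y=0.06173 on G[1,3]
R8: Y=0.3597 on G[1,2]
R9: Y=0.001931 on G[2,3]
R10: Y=0.02132 on G[1,3]
R11: Y=0.002045 on G[1,2]
R12: Y=0.0003584 on G[1,3]
R13: Y=0.0002667 on G[0,2]
R14: Y=0.06494 on G[1,4]
R15: Y=0.007576 on G[4,1]
Imeter: z[2]−=0.00253, z[3]+=0.00253
solve → V1=0.005436, V2=0.000, V3=0.02923, V4=0.005183

R_eq = 11.55 Ω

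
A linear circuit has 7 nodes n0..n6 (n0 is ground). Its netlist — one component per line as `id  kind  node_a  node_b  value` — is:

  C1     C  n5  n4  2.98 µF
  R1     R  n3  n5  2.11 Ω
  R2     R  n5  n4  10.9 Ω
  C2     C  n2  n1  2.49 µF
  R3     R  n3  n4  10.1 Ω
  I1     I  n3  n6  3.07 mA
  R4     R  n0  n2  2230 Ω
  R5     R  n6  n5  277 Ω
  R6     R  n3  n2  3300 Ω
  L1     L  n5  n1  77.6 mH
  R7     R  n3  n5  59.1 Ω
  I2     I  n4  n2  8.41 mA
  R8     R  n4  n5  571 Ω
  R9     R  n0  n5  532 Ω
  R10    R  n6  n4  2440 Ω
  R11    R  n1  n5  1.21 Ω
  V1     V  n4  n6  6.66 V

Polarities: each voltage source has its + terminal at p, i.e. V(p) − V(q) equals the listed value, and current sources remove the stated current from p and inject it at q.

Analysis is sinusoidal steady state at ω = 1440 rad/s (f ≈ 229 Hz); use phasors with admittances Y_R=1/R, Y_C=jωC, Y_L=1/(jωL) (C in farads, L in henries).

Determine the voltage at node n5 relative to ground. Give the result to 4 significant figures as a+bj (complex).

Element admittances at ω=1440 rad/s:
  Y(C1) = 0.000+0.004291j S between n5,n4
  Y(R1) = 0.4739+0.000j S between n3,n5
  Y(R2) = 0.09174+0.000j S between n5,n4
  Y(C2) = 0.000+0.003586j S between n2,n1
  Y(R3) = 0.09901+0.000j S between n3,n4
  I1: injects 0.00307 A into n6 (from n3)
  Y(R4) = 0.0004484+0.000j S between n0,n2
  Y(R5) = 0.003610+0.000j S between n6,n5
  Y(R6) = 0.0003030+0.000j S between n3,n2
  Y(L1) = 0.000-0.008949j S between n5,n1
  Y(R7) = 0.01692+0.000j S between n3,n5
  I2: injects 0.00841 A into n2 (from n4)
  Y(R8) = 0.001751+0.000j S between n4,n5
  Y(R9) = 0.001880+0.000j S between n0,n5
  Y(R10) = 0.0004098+0.000j S between n6,n4
  Y(R11) = 0.8264+0.000j S between n1,n5
  V1: constraint V(n4)−V(n6) = 6.66
Assemble and solve the 7×7 MNA system:
  V(n1)=-0.07297+0.4382j  V(n2)=0.3470-1.829j  V(n3)=-0.07076+0.4346j  V(n4)=0.01859+0.4332j  V(n5)=-0.08278+0.4362j  V(n6)=-6.641+0.4332j
  i(V1)=-0.02948-1.106e-05j

-0.08278+0.4362j V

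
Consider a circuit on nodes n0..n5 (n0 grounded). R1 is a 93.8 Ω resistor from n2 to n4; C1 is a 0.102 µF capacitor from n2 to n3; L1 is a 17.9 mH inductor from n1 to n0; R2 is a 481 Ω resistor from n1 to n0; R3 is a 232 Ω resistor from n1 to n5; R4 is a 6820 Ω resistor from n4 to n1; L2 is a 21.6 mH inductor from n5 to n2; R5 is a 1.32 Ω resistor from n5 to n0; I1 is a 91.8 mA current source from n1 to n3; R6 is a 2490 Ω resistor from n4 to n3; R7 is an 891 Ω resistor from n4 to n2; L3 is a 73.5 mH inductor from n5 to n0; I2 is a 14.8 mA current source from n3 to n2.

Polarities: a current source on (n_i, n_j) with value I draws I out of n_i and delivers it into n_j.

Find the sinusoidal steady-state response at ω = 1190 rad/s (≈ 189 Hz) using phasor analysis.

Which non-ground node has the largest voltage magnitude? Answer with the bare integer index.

3

Apply KCL at each of the 5 non-ground nodes and solve the resulting linear system.
Node n1: branches {L1, R2, R3, R4, I1} → V_1 = -0.2635-1.889j
Node n2: branches {R1, C1, L2, R7, I2} → V_2 = 0.1267+2.327j
Node n3: branches {C1, I1, R6, I2} → V_3 = 180.7-54.13j
Node n4: branches {R1, R4, R6, R7} → V_4 = 6.002+0.4379j
Node n5: branches {R3, L2, R5, L3} → V_5 = 0.1179-0.009366j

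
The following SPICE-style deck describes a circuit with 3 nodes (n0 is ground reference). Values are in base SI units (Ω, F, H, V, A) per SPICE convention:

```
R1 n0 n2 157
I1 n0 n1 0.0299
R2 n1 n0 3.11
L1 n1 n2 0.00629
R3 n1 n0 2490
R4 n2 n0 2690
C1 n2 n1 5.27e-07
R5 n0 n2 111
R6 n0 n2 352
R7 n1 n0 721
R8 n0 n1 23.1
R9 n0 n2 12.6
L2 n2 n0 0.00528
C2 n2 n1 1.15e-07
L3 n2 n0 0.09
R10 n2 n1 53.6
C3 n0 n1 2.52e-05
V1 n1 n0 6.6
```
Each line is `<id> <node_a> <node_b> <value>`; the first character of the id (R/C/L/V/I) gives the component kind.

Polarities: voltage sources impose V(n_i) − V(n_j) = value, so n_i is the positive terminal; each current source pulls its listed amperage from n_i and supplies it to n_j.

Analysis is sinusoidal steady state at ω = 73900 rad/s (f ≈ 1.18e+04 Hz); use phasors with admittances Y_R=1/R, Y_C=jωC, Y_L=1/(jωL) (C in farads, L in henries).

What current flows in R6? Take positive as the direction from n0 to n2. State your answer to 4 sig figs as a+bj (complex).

-0.004993-0.005459j A

MNA unknowns: 2 node voltages V₁..V_2 plus 1 source current (V1)
R1: Y=0.006369+0.000j on G[0,2]
I1: z[0]−=0.0299, z[1]+=0.0299
R2: Y=0.3215+0.000j on G[1,0]
L1: Y=0.000-0.002151j on G[1,2]
R3: Y=0.0004016+0.000j on G[1,0]
R4: Y=0.0003717+0.000j on G[2,0]
C1: Y=0.000+0.03895j on G[2,1]
R5: Y=0.009009+0.000j on G[0,2]
R6: Y=0.002841+0.000j on G[0,2]
R7: Y=0.001387+0.000j on G[1,0]
R8: Y=0.04329+0.000j on G[0,1]
R9: Y=0.07937+0.000j on G[0,2]
L2: Y=0.000-0.002563j on G[2,0]
C2: Y=0.000+0.008498j on G[2,1]
L3: Y=0.000-0.0001504j on G[2,0]
R10: Y=0.01866+0.000j on G[2,1]
C3: Y=0.000+1.862j on G[0,1]
V1: row V1−V0=6.6, i_V1 at 1,0
solve → V1=6.600+0.000j, V2=1.758+1.922j
aux → i_V1=-2.567-12.47j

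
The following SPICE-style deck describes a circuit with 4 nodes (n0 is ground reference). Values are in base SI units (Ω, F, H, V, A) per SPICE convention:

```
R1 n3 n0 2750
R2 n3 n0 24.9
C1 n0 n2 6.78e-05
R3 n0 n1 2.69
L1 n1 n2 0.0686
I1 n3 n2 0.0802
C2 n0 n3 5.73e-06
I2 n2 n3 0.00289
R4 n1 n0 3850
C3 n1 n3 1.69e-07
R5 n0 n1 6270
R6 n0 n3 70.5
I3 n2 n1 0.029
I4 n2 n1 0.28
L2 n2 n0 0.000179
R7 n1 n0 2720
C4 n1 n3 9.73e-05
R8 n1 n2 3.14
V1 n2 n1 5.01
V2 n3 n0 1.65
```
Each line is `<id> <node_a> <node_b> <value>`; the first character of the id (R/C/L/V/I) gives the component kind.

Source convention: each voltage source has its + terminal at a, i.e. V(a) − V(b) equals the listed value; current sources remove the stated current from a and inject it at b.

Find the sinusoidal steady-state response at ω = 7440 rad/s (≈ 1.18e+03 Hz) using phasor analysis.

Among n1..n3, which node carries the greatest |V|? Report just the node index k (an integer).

2

Apply KCL at each of the 3 non-ground nodes and solve the resulting linear system.
Node n1: branches {R3, L1, R4, C3, R5, I3, I4, R7, C4, R8, V1} → V_1 = 3.241+2.361j
Node n2: branches {C1, L1, I1, I2, I3, I4, L2, R8, V1} → V_2 = 8.251+2.361j
Node n3: branches {R1, R2, I1, C2, I2, C3, R6, C4, V2} → V_3 = 1.650+0.000j
Source currents: i(V1)=-2.409+2.043j, i(V2)=-1.880+1.084j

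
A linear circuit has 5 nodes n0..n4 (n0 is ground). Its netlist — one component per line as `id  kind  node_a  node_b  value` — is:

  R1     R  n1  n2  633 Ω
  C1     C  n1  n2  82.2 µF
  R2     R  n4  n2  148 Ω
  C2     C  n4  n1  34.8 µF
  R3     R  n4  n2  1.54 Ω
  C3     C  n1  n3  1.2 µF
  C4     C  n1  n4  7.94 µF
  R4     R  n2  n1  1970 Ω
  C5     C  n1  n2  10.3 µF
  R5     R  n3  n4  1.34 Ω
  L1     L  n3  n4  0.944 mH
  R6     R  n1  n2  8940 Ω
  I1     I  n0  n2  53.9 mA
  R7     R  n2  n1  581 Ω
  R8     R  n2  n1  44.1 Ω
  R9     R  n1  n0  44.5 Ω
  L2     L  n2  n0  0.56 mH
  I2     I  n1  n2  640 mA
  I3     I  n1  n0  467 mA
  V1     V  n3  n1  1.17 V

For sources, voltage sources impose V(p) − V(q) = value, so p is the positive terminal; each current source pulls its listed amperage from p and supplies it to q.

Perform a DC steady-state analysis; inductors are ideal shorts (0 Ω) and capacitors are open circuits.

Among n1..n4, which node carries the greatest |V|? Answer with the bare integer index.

MNA unknowns: 4 node voltages V₁..V_4 plus 3 source currents (L1, L2, V1)
R1: Y=0.001580 on G[1,2]
C1: Y=0.000 on G[1,2]
R2: Y=0.006757 on G[4,2]
C2: Y=0.000 on G[4,1]
R3: Y=0.6494 on G[4,2]
C3: Y=0.000 on G[1,3]
C4: Y=0.000 on G[1,4]
R4: Y=0.0005076 on G[2,1]
C5: Y=0.000 on G[1,2]
R5: Y=0.7463 on G[3,4]
L1: row V3−V4=0, i_L1 at 3,4
R6: Y=0.0001119 on G[1,2]
I1: z[0]−=0.0539, z[2]+=0.0539
R7: Y=0.001721 on G[2,1]
R8: Y=0.02268 on G[2,1]
R9: Y=0.02247 on G[1,0]
L2: row V2−V0=0, i_L2 at 2,0
I2: z[1]−=0.64, z[2]+=0.64
I3: z[1]−=0.467, z[0]+=0.467
V1: row V3−V1=1.17, i_V1 at 3,1
solve → V1=-2.658, V2=0.000, V3=-1.488, V4=-1.488
aux → i_L1=-0.9766, i_L2=-0.3534, i_V1=0.9766

1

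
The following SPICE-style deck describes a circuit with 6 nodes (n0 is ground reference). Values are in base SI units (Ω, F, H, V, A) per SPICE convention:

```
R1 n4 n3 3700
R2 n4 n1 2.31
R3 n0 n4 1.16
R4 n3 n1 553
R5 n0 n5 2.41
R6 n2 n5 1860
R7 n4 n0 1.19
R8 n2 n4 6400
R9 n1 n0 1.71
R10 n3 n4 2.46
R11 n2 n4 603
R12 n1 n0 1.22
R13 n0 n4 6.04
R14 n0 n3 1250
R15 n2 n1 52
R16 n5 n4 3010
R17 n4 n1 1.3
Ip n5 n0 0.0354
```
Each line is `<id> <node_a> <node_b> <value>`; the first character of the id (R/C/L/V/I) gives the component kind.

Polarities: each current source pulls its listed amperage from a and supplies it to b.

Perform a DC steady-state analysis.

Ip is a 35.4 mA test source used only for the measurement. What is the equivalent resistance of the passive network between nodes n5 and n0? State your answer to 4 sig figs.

R_eq = 2.405 Ω

Element admittances at DC:
  Y(R1) = 0.0002703 S between n4,n3
  Y(R2) = 0.4329 S between n4,n1
  Y(R3) = 0.8621 S between n0,n4
  Y(R4) = 0.001808 S between n3,n1
  Y(R5) = 0.4149 S between n0,n5
  Y(R6) = 0.0005376 S between n2,n5
  Y(R7) = 0.8403 S between n4,n0
  Y(R8) = 0.0001563 S between n2,n4
  Y(R9) = 0.5848 S between n1,n0
  Y(R10) = 0.4065 S between n3,n4
  Y(R11) = 0.001658 S between n2,n4
  Y(R12) = 0.8197 S between n1,n0
  Y(R13) = 0.1656 S between n0,n4
  Y(R14) = 0.0008000 S between n0,n3
  Y(R15) = 0.01923 S between n2,n1
  Y(R16) = 0.0003322 S between n5,n4
  Y(R17) = 0.7692 S between n4,n1
  Ip: injects 0.0354 A into n0 (from n5)
Assemble and solve the 5×5 MNA system:
  V(n1)=-2.497e-05  V(n2)=-0.002145  V(n3)=-2.022e-05  V(n4)=-2.024e-05  V(n5)=-0.08514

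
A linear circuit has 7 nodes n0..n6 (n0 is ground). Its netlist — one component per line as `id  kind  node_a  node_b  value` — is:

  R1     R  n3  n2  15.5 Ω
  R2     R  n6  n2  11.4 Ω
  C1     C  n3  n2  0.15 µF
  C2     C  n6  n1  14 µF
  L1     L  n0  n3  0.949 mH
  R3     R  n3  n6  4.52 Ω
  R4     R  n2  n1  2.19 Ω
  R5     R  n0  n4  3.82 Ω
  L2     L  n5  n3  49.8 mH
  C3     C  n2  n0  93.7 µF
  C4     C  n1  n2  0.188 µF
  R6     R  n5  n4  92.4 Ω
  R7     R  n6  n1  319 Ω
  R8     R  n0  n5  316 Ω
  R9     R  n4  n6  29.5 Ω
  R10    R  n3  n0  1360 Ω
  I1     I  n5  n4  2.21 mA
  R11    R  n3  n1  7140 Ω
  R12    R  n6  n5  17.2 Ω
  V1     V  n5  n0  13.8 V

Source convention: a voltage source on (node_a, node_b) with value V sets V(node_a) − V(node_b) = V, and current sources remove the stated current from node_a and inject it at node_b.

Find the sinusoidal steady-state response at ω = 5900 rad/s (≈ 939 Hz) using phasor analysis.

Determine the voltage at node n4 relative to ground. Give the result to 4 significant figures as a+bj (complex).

0.8696-0.02004j V

Apply KCL at each of the 6 non-ground nodes and solve the resulting linear system.
Node n1: branches {C2, R4, C4, R7, R11} → V_1 = 0.6876-0.1408j
Node n2: branches {R1, R2, C1, R4, C3, C4} → V_2 = 0.6601-0.6299j
Node n3: branches {R1, C1, L1, R3, L2, R10, R11} → V_3 = 2.179+0.9332j
Node n4: branches {R5, R6, R9, I1} → V_4 = 0.8696-0.02004j
Node n5: branches {L2, R6, R8, I1, R12, V1} → V_5 = 13.80+0.000j
Node n6: branches {R2, C2, R3, R7, R9, R12} → V_6 = 3.391-0.1812j
Source currents: i(V1)=-0.7878+0.02880j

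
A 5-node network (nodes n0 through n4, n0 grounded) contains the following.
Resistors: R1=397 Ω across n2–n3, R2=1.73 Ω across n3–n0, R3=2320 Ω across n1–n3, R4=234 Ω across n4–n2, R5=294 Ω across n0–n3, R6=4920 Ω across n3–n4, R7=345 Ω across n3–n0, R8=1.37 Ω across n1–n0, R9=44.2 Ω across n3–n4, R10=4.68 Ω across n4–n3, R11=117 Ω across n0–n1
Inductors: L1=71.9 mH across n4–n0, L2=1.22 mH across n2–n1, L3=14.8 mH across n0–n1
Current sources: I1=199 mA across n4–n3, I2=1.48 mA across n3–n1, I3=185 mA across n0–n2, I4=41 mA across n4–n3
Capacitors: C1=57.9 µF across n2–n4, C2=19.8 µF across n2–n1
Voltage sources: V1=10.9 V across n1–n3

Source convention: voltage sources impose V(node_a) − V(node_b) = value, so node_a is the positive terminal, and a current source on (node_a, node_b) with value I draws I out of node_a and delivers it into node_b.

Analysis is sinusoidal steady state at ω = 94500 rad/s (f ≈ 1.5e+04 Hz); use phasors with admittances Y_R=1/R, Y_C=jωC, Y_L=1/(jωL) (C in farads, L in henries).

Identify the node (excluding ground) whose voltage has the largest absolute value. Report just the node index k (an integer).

3

Element admittances at ω=94500 rad/s:
  Y(R1) = 0.002519+0.000j S between n2,n3
  Y(L1) = 0.000-0.0001472j S between n4,n0
  Y(R2) = 0.5780+0.000j S between n3,n0
  Y(L2) = 0.000-0.008674j S between n2,n1
  Y(R3) = 0.0004310+0.000j S between n1,n3
  Y(R4) = 0.004274+0.000j S between n4,n2
  I1: injects 0.199 A into n3 (from n4)
  Y(R5) = 0.003401+0.000j S between n0,n3
  Y(R6) = 0.0002033+0.000j S between n3,n4
  Y(C1) = 0.000+5.472j S between n2,n4
  Y(R7) = 0.002899+0.000j S between n3,n0
  Y(R8) = 0.7299+0.000j S between n1,n0
  Y(R9) = 0.02262+0.000j S between n3,n4
  Y(R10) = 0.2137+0.000j S between n4,n3
  Y(L3) = 0.000-0.0007150j S between n0,n1
  I2: injects 0.00148 A into n1 (from n3)
  Y(C2) = 0.000+1.871j S between n2,n1
  Y(R11) = 0.008547+0.000j S between n0,n1
  I3: injects 0.185 A into n2 (from n0)
  I4: injects 0.041 A into n3 (from n4)
  V1: constraint V(n1)−V(n3) = 10.9
Assemble and solve the 5×5 MNA system:
  V(n1)=4.955+0.003193j  V(n2)=4.713+1.390j  V(n3)=-5.945+0.003193j  V(n4)=4.631+1.891j
  i(V1)=-6.246-0.4482j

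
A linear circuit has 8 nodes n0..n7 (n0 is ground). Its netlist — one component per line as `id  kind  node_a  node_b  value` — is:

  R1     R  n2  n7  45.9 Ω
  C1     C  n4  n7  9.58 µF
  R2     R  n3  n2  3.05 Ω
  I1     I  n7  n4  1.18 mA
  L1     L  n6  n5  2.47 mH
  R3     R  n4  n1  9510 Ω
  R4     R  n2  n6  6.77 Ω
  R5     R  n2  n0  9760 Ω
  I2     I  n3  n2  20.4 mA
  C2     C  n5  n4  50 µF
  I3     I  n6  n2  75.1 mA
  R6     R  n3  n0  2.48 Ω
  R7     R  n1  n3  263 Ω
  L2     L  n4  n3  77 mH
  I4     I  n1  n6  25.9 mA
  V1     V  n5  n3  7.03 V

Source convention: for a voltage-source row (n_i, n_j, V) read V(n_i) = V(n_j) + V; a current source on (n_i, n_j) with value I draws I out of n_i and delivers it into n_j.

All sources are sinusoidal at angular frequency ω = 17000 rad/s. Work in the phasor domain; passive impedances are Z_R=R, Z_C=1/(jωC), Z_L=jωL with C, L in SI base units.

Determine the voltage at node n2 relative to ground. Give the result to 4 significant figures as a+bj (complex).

MNA unknowns: 7 node voltages V₁..V_7 plus 1 source current (V1)
R1: Y=0.02179+0.000j on G[2,7]
C1: Y=0.000+0.1629j on G[4,7]
R2: Y=0.3279+0.000j on G[3,2]
I1: z[7]−=0.00118, z[4]+=0.00118
L1: Y=0.000-0.02382j on G[6,5]
R3: Y=0.0001052+0.000j on G[4,1]
R4: Y=0.1477+0.000j on G[2,6]
R5: Y=0.0001025+0.000j on G[2,0]
I2: z[3]−=0.0204, z[2]+=0.0204
C2: Y=0.000+0.8500j on G[5,4]
I3: z[6]−=0.0751, z[2]+=0.0751
R6: Y=0.4032+0.000j on G[3,0]
R7: Y=0.003802+0.000j on G[1,3]
L2: Y=0.000-0.0007639j on G[4,3]
I4: z[1]−=0.0259, z[6]+=0.0259
V1: row V5−V3=7.03, i_V1 at 5,3
solve → V1=-6.440+0.004396j, V2=0.6539-0.3793j, V3=-0.0001661+9.639e-05j, V4=7.001+0.1599j, V5=7.030+9.639e-05j, V6=0.5504-1.424j, V7=6.818+0.9917j
aux → i_V1=-0.1697+0.1298j

0.6539-0.3793j V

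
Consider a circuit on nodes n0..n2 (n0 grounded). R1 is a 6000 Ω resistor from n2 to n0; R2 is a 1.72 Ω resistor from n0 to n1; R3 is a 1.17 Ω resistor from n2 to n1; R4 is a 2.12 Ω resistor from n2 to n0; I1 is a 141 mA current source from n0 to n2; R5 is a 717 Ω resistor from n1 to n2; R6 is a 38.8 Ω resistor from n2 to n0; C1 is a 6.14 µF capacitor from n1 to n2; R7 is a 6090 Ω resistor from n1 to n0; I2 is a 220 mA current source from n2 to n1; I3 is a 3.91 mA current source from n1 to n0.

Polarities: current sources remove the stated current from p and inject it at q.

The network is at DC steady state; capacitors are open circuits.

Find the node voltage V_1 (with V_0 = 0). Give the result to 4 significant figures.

Apply KCL at each of the 2 non-ground nodes and solve the resulting linear system.
Node n1: branches {R2, R3, R5, C1, R7, I2, I3} → V_1 = 0.1854
Node n2: branches {R1, R3, R4, I1, R5, R6, C1, I2} → V_2 = 0.05886

0.1854 V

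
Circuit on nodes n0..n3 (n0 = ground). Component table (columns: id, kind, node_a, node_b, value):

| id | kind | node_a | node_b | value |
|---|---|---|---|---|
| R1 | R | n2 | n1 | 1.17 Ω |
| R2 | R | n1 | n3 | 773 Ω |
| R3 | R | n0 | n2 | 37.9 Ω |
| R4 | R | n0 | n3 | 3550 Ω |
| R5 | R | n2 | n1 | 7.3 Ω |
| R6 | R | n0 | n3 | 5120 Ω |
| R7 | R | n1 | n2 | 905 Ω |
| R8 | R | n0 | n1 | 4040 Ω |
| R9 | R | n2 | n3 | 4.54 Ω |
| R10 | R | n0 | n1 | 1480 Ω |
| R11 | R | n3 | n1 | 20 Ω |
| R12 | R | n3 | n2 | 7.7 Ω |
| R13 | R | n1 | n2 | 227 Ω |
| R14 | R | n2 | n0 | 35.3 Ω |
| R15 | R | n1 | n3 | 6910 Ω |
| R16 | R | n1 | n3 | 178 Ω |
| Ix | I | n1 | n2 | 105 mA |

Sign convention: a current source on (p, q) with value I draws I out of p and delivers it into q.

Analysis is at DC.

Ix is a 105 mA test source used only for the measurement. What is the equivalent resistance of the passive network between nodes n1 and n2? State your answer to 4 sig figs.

R_eq = 0.9550 Ω

MNA unknowns: 3 node voltages V₁..V_3
R1: Y=0.8547 on G[2,1]
R2: Y=0.001294 on G[1,3]
R3: Y=0.02639 on G[0,2]
R4: Y=0.0002817 on G[0,3]
R5: Y=0.1370 on G[2,1]
R6: Y=0.0001953 on G[0,3]
R7: Y=0.001105 on G[1,2]
R8: Y=0.0002475 on G[0,1]
R9: Y=0.2203 on G[2,3]
R10: Y=0.0006757 on G[0,1]
R11: Y=0.05000 on G[3,1]
R12: Y=0.1299 on G[3,2]
R13: Y=0.004405 on G[1,2]
R14: Y=0.02833 on G[2,0]
R15: Y=0.0001447 on G[1,3]
R16: Y=0.005618 on G[1,3]
Ix: z[1]−=0.105, z[2]+=0.105
solve → V1=-0.09850, V2=0.001769, V3=-0.01227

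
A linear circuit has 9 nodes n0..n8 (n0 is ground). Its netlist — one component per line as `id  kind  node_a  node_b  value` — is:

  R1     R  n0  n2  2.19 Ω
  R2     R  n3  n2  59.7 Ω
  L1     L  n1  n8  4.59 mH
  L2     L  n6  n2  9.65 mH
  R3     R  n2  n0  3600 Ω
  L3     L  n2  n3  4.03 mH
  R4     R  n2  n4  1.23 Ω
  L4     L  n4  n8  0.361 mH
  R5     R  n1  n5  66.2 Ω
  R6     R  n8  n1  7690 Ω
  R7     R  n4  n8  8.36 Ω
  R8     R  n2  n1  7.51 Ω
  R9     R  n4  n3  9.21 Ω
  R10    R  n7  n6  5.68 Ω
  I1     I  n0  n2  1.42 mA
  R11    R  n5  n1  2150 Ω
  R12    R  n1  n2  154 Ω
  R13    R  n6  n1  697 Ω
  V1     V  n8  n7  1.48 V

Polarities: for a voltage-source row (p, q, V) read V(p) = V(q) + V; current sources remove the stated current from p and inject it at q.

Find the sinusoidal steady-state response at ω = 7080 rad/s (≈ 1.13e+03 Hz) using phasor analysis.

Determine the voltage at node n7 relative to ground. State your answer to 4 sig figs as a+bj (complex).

Apply KCL at each of the 8 non-ground nodes and solve the resulting linear system.
Node n1: branches {L1, R5, R6, R8, R11, R12, R13} → V_1 = -0.01299-0.01622j
Node n2: branches {R1, R2, L2, R3, L3, R4, R8, I1, R12} → V_2 = 0.003108+0.000j
Node n3: branches {R2, L3, R9} → V_3 = 0.01266-0.01619j
Node n4: branches {R4, L4, R7, R9} → V_4 = 0.008905-0.02177j
Node n5: branches {R5, R11} → V_5 = -0.01299-0.01622j
Node n6: branches {L2, R10, R13} → V_6 = -1.402-0.1406j
Node n7: branches {R10, V1} → V_7 = -1.425-0.02479j
Node n8: branches {L1, L4, R6, R7, V1} → V_8 = 0.05477-0.02479j
Source currents: i(V1)=-0.004051+0.02039j

-1.425-0.02479j V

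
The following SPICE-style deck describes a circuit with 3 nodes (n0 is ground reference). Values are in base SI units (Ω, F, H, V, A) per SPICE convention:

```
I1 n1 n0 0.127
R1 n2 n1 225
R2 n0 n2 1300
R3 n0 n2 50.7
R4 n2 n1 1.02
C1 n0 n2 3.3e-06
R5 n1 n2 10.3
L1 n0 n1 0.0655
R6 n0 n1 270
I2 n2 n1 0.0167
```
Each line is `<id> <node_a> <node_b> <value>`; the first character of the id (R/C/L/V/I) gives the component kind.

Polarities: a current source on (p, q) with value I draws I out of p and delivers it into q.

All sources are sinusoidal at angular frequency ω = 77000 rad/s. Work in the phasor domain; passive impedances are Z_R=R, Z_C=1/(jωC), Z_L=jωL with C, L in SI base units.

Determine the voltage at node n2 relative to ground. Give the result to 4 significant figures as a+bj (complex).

Apply KCL at each of the 2 non-ground nodes and solve the resulting linear system.
Node n1: branches {I1, R1, R4, R5, L1, R6, I2} → V_1 = -0.1487+0.4925j
Node n2: branches {R1, R2, R3, R4, C1, R5, I2} → V_2 = -0.04715+0.4942j

-0.04715+0.4942j V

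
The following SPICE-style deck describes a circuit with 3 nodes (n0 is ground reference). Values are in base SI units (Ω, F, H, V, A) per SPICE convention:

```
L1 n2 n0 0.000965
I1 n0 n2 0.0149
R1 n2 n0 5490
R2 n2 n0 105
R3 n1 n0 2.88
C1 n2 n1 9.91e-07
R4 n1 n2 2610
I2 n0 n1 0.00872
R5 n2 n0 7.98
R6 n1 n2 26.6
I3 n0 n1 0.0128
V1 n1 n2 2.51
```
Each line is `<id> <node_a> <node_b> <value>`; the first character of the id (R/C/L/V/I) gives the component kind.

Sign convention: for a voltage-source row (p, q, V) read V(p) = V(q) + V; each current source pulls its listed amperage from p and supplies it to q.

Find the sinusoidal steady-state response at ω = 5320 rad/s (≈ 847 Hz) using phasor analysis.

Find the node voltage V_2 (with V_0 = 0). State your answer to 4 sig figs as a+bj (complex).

Apply KCL at each of the 2 non-ground nodes and solve the resulting linear system.
Node n1: branches {R3, C1, R4, I2, R6, I3, V1} → V_1 = 1.021-0.6014j
Node n2: branches {L1, I1, R1, R2, C1, R4, R5, R6, V1} → V_2 = -1.489-0.6014j
Source currents: i(V1)=-0.4284+0.1956j

-1.489-0.6014j V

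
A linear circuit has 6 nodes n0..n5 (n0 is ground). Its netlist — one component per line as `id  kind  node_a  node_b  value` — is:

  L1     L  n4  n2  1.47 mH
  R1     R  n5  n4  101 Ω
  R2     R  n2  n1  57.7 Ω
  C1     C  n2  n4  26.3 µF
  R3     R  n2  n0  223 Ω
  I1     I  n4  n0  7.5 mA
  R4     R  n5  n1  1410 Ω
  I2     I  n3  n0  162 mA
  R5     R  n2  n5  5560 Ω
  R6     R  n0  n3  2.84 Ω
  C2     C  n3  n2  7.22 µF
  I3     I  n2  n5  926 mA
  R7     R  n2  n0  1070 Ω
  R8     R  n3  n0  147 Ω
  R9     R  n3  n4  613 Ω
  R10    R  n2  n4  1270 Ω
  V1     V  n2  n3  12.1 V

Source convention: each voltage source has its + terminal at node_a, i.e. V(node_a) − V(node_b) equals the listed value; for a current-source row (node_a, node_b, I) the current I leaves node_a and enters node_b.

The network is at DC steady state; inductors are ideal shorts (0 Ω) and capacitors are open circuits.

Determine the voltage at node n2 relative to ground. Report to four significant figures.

11.45 V

Apply KCL at each of the 5 non-ground nodes and solve the resulting linear system.
Node n1: branches {R2, R4} → V_1 = 14.84
Node n2: branches {L1, R2, C1, R3, R5, C2, I3, R7, R10, V1} → V_2 = 11.45
Node n3: branches {I2, R6, C2, R8, R9, V1} → V_3 = -0.6452
Node n4: branches {L1, R1, C1, I1, R9, R10} → V_4 = 11.45
Node n5: branches {R1, R4, R5, I3} → V_5 = 97.50
Source currents: i(L1)=0.8247, i(V1)=-0.08931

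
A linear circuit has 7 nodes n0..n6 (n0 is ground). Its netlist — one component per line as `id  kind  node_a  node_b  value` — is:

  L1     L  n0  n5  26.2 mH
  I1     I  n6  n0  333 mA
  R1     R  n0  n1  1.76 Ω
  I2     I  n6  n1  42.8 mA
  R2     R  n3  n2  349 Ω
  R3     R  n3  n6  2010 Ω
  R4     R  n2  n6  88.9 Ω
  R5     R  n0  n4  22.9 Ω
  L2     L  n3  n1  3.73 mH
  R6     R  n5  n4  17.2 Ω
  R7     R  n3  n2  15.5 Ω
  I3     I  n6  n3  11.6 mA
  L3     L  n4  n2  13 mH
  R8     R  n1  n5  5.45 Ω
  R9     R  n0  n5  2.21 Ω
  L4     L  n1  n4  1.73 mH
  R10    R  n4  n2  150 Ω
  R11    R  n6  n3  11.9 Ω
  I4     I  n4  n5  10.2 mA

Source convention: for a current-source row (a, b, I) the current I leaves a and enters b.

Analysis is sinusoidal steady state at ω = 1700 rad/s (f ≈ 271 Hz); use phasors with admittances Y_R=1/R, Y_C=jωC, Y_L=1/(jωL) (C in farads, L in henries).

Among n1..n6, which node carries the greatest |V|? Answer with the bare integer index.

MNA unknowns: 6 node voltages V₁..V_6
L1: Y=0.000-0.02245j on G[0,5]
I1: z[6]−=0.333, z[0]+=0.333
R1: Y=0.5682+0.000j on G[0,1]
I2: z[6]−=0.0428, z[1]+=0.0428
R2: Y=0.002865+0.000j on G[3,2]
R3: Y=0.0004975+0.000j on G[3,6]
R4: Y=0.01125+0.000j on G[2,6]
R5: Y=0.04367+0.000j on G[0,4]
L2: Y=0.000-0.1577j on G[3,1]
R6: Y=0.05814+0.000j on G[5,4]
R7: Y=0.06452+0.000j on G[3,2]
I3: z[6]−=0.0116, z[3]+=0.0116
L3: Y=0.000-0.04525j on G[4,2]
R8: Y=0.1835+0.000j on G[1,5]
R9: Y=0.4525+0.000j on G[0,5]
L4: Y=0.000-0.3400j on G[1,4]
R10: Y=0.006667+0.000j on G[4,2]
R11: Y=0.08403+0.000j on G[6,3]
I4: z[4]−=0.0102, z[5]+=0.0102
solve → V1=-0.4435+0.01262j, V2=-0.2460-1.689j, V3=-0.5607-1.928j, V4=-0.4231-0.1196j, V5=-0.1376-0.01113j, V6=-4.568-1.900j

6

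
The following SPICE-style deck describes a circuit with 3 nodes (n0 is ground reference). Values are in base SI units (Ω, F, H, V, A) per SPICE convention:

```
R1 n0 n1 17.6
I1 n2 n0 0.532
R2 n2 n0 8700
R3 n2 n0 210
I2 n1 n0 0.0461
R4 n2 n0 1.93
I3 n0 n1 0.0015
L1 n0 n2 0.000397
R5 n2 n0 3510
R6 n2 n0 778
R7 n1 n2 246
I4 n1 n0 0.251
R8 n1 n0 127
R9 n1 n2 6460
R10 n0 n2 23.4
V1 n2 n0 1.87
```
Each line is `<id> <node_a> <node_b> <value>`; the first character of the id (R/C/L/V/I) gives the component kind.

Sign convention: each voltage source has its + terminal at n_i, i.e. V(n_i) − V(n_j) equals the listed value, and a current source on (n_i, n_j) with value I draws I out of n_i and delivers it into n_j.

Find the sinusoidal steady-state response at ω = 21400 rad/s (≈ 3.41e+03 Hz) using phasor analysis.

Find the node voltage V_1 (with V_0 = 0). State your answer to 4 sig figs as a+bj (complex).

Apply KCL at each of the 2 non-ground nodes and solve the resulting linear system.
Node n1: branches {R1, I2, I3, R7, I4, R8, R9} → V_1 = -4.175+0.000j
Node n2: branches {I1, R2, R3, R4, L1, R5, R6, R7, R9, R10, V1} → V_2 = 1.870+0.000j
Source currents: i(V1)=-1.618+0.2201j

-4.175+0.000j V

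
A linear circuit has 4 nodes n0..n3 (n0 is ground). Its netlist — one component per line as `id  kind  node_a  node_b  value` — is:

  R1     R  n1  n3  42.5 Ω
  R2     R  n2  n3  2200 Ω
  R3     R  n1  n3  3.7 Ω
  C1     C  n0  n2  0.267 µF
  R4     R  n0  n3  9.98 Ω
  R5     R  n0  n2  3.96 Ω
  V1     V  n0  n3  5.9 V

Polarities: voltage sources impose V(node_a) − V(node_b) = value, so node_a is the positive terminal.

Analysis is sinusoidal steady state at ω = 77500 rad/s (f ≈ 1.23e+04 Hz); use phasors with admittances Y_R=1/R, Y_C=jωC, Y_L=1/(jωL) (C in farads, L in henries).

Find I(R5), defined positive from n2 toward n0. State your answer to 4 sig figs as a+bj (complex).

Element admittances at ω=77500 rad/s:
  Y(R1) = 0.02353+0.000j S between n1,n3
  Y(R2) = 0.0004545+0.000j S between n2,n3
  Y(R3) = 0.2703+0.000j S between n1,n3
  Y(C1) = 0.000+0.02069j S between n0,n2
  Y(R4) = 0.1002+0.000j S between n0,n3
  Y(R5) = 0.2525+0.000j S between n0,n2
  V1: constraint V(n0)−V(n3) = 5.9
Assemble and solve the 4×4 MNA system:
  V(n1)=-5.900+0.000j  V(n2)=-0.01053+0.0008613j  V(n3)=-5.900+0.000j
  i(V1)=-0.5939-3.915e-07j

-0.002659+0.0002175j A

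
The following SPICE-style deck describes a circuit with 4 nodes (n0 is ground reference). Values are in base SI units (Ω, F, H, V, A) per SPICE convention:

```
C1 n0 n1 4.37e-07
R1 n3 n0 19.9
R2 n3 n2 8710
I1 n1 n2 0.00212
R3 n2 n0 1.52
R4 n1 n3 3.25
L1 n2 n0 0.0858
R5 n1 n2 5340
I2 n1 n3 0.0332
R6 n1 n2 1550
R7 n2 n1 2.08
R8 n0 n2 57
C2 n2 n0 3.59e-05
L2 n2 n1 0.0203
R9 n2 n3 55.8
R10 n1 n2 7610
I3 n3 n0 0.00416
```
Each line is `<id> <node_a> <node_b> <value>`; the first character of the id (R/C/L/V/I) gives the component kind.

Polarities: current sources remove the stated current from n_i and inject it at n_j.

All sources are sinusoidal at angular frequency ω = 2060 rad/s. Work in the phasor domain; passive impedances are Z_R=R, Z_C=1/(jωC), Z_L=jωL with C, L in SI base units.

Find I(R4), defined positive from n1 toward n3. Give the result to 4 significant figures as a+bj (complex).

-0.02533-1.050e-05j A

MNA unknowns: 3 node voltages V₁..V_3
C1: Y=0.000+0.0009002j on G[0,1]
R1: Y=0.05025+0.000j on G[3,0]
R2: Y=0.0001148+0.000j on G[3,2]
I1: z[1]−=0.00212, z[2]+=0.00212
R3: Y=0.6579+0.000j on G[2,0]
R4: Y=0.3077+0.000j on G[1,3]
L1: Y=0.000-0.005658j on G[2,0]
R5: Y=0.0001873+0.000j on G[1,2]
I2: z[1]−=0.0332, z[3]+=0.0332
R6: Y=0.0006452+0.000j on G[1,2]
R7: Y=0.4808+0.000j on G[2,1]
R8: Y=0.01754+0.000j on G[0,2]
C2: Y=0.000+0.07395j on G[2,0]
L2: Y=0.000-0.02391j on G[2,1]
R9: Y=0.01792+0.000j on G[2,3]
R10: Y=0.0001314+0.000j on G[1,2]
I3: z[3]−=0.00416, z[0]+=0.00416
solve → V1=-0.03059+8.502e-05j, V2=-0.009903+0.001033j, V3=0.05173+0.0001191j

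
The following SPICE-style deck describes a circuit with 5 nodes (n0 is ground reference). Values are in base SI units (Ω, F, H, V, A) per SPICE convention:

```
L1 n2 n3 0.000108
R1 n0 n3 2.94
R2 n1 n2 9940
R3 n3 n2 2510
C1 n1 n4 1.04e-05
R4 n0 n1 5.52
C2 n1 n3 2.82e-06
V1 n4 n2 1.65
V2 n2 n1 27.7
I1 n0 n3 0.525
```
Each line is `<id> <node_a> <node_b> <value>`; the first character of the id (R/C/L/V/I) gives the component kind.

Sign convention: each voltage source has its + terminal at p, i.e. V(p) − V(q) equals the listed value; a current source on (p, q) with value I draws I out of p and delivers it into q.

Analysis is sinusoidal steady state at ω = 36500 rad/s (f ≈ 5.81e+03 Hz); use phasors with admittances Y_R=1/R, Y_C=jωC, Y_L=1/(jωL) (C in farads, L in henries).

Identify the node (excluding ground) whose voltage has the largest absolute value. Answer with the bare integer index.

Apply KCL at each of the 4 non-ground nodes and solve the resulting linear system.
Node n1: branches {R2, C1, R4, C2, V2} → V_1 = -18.19+14.26j
Node n2: branches {L1, R2, R3, V1, V2} → V_2 = 9.514+14.26j
Node n3: branches {L1, R1, R3, C2, I1} → V_3 = 11.23-7.596j
Node n4: branches {C1, V1} → V_4 = 11.16+14.26j
Source currents: i(V1)=0.000-11.14j, i(V2)=-5.547-11.59j

1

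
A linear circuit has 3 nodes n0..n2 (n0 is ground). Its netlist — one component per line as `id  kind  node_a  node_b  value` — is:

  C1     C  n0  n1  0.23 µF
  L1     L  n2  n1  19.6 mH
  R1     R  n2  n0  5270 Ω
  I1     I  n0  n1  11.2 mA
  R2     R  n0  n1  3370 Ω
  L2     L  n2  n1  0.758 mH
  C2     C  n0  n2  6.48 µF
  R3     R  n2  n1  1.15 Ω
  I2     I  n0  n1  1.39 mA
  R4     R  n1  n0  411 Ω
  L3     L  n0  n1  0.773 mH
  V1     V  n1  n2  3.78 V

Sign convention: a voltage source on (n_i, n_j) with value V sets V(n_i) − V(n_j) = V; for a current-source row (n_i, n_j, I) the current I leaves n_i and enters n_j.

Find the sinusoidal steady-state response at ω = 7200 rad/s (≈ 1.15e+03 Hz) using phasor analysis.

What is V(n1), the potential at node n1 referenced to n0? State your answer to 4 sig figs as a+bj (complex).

-1.340+0.1311j V

Element admittances at ω=7200 rad/s:
  Y(C1) = 0.000+0.001656j S between n0,n1
  Y(L1) = 0.000-0.007086j S between n2,n1
  Y(R1) = 0.0001898+0.000j S between n2,n0
  I1: injects 0.0112 A into n1 (from n0)
  Y(R2) = 0.0002967+0.000j S between n0,n1
  Y(L2) = 0.000-0.1832j S between n2,n1
  Y(C2) = 0.000+0.04666j S between n0,n2
  Y(R3) = 0.8696+0.000j S between n2,n1
  I2: injects 0.00139 A into n1 (from n0)
  Y(R4) = 0.002433+0.000j S between n1,n0
  Y(L3) = 0.000-0.1797j S between n0,n1
  V1: constraint V(n1)−V(n2) = 3.78
Assemble and solve the 3×3 MNA system:
  V(n1)=-1.340+0.1311j  V(n2)=-5.120+0.1311j
  i(V1)=-3.294+0.4806j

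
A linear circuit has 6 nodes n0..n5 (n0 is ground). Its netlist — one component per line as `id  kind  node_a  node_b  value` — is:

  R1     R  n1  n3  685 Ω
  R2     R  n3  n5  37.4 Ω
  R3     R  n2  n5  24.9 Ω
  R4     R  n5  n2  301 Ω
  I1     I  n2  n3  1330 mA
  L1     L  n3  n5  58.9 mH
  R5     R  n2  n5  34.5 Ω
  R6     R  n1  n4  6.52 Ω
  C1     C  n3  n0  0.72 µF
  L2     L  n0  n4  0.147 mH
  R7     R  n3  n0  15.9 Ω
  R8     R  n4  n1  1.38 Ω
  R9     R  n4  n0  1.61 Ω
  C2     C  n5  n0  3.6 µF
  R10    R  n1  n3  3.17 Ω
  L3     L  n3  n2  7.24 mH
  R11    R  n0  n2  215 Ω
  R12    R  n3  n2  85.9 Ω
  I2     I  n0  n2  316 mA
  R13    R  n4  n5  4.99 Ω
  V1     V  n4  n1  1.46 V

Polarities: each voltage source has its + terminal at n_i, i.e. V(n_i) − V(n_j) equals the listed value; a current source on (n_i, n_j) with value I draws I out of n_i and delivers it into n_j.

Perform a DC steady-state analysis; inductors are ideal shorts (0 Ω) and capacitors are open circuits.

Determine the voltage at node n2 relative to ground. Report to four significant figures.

MNA unknowns: 5 node voltages V₁..V_5 plus 4 source currents (L1, L2, L3, V1)
R1: Y=0.001460 on G[1,3]
R2: Y=0.02674 on G[3,5]
R3: Y=0.04016 on G[2,5]
R4: Y=0.003322 on G[5,2]
I1: z[2]−=1.33, z[3]+=1.33
L1: row V3−V5=0, i_L1 at 3,5
R5: Y=0.02899 on G[2,5]
R6: Y=0.1534 on G[1,4]
C1: Y=0.000 on G[3,0]
L2: row V0−V4=0, i_L2 at 0,4
R7: Y=0.06289 on G[3,0]
R8: Y=0.7246 on G[4,1]
R9: Y=0.6211 on G[4,0]
C2: Y=0.000 on G[5,0]
R10: Y=0.3155 on G[1,3]
L3: row V3−V2=0, i_L3 at 3,2
R11: Y=0.004651 on G[0,2]
R12: Y=0.01164 on G[3,2]
I2: z[0]−=0.316, z[2]+=0.316
R13: Y=0.2004 on G[4,5]
V1: row V4−V1=1.46, i_V1 at 4,1
solve → V1=-1.460, V2=-0.2508, V3=-0.2508, V4=0.000, V5=-0.2508
aux → i_L1=-0.05027, i_L2=-0.3329, i_L3=1.013, i_V1=-1.665

-0.2508 V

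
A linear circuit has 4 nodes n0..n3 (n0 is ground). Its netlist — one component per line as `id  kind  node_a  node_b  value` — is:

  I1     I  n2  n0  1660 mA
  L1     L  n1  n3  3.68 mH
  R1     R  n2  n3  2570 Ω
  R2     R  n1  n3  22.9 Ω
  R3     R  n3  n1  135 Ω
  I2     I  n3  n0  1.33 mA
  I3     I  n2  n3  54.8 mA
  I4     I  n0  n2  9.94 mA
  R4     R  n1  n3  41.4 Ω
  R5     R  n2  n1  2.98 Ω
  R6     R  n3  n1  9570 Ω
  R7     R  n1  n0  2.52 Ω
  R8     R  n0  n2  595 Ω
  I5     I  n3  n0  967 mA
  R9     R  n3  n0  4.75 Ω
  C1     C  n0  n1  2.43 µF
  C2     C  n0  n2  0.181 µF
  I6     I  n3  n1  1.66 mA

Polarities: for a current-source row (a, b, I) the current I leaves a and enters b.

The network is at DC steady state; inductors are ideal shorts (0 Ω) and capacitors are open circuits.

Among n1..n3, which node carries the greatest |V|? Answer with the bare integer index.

MNA unknowns: 3 node voltages V₁..V_3 plus 1 source current (L1)
I1: z[2]−=1.66, z[0]+=1.66
L1: row V1−V3=0, i_L1 at 1,3
R1: Y=0.0003891 on G[2,3]
R2: Y=0.04367 on G[1,3]
R3: Y=0.007407 on G[3,1]
I2: z[3]−=0.00133, z[0]+=0.00133
I3: z[2]−=0.0548, z[3]+=0.0548
I4: z[0]−=0.00994, z[2]+=0.00994
R4: Y=0.02415 on G[1,3]
R5: Y=0.3356 on G[2,1]
R6: Y=0.0001045 on G[3,1]
R7: Y=0.3968 on G[1,0]
R8: Y=0.001681 on G[0,2]
I5: z[3]−=0.967, z[0]+=0.967
R9: Y=0.2105 on G[3,0]
C1: Y=0.000 on G[0,1]
C2: Y=0.000 on G[0,2]
I6: z[3]−=0.00166, z[1]+=0.00166
solve → V1=-4.285, V2=-9.313, V3=-4.285
aux → i_L1=0.01496

2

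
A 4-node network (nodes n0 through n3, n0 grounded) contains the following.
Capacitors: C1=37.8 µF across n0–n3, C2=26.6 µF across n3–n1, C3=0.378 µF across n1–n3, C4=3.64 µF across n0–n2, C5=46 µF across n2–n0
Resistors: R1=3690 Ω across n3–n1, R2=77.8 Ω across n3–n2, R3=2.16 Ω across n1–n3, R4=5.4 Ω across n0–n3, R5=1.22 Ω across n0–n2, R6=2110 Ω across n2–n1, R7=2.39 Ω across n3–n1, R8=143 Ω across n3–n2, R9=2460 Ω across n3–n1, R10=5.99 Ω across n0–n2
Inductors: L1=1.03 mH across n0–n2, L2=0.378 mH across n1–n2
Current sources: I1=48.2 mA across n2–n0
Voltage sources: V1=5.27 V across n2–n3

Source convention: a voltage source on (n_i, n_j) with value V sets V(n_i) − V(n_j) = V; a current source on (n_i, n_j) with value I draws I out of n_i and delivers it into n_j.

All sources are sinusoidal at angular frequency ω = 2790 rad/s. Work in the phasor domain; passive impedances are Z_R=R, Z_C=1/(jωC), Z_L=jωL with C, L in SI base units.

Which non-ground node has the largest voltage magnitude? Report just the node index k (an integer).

Element admittances at ω=2790 rad/s:
  Y(C1) = 0.000+0.1055j S between n0,n3
  Y(R1) = 0.0002710+0.000j S between n3,n1
  Y(L1) = 0.000-0.3480j S between n0,n2
  Y(C2) = 0.000+0.07421j S between n3,n1
  Y(C3) = 0.000+0.001055j S between n1,n3
  Y(R2) = 0.01285+0.000j S between n3,n2
  Y(R3) = 0.4630+0.000j S between n1,n3
  Y(R4) = 0.1852+0.000j S between n0,n3
  Y(R5) = 0.8197+0.000j S between n0,n2
  Y(R6) = 0.0004739+0.000j S between n2,n1
  Y(R7) = 0.4184+0.000j S between n3,n1
  Y(R8) = 0.006993+0.000j S between n3,n2
  Y(R9) = 0.0004065+0.000j S between n3,n1
  Y(L2) = 0.000-0.9482j S between n1,n2
  I1: injects 0.0482 A into n0 (from n2)
  Y(R10) = 0.1669+0.000j S between n0,n2
  Y(C4) = 0.000+0.01016j S between n0,n2
  Y(C5) = 0.000+0.1283j S between n2,n0
  V1: constraint V(n2)−V(n3) = 5.27
Assemble and solve the 4×4 MNA system:
  V(n1)=-1.694-2.320j  V(n2)=0.7437+0.5403j  V(n3)=-4.526+0.5403j
  i(V1)=-3.713+1.933j

3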